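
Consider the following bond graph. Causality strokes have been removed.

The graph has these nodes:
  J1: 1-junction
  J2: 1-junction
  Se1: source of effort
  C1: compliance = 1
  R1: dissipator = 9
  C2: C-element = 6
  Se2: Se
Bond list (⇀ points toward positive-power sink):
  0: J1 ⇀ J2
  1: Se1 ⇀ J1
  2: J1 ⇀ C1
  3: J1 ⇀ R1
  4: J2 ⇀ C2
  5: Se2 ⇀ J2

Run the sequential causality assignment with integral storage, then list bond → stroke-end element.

#0 stroke→J1
#1 stroke→J1
#2 stroke→J1
#3 stroke→R1
#4 stroke→J2
#5 stroke→J2

b1 |J1  (Se1: effort source, stroke at far end)
b5 |J2  (source Se2 imposes e)
b2 |J1  (prefer integral on C1)
b4 |J2  (C2 integral (e out))
b0 |J1  (J2 needs exactly one f-in)
b3 |R1  (only one flow-in slot at J1)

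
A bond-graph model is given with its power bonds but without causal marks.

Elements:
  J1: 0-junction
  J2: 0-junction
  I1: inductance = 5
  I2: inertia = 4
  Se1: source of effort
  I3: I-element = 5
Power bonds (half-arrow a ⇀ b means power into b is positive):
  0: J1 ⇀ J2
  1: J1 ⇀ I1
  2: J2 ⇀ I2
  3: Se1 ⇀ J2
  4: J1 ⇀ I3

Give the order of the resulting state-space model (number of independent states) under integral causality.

b3 |J2  (Se1: effort source, stroke at far end)
b0 |J1  (0-jn J2 has e-setter on 3)
b2 |I2  (J2: bond 3 brought effort, rest push out)
b1 |I1  (J1: bond 0 brought effort, rest push out)
b4 |I3  (J1: bond 0 brought effort, rest push out)

3  (I1, I2, I3 all integral)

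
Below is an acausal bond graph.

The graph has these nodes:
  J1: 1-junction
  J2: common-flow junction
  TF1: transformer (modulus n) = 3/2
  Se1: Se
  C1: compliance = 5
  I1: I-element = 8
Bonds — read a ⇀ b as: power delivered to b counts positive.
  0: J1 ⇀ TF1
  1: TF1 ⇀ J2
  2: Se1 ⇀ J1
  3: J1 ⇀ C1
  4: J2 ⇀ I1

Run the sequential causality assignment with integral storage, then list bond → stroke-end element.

#2 |J1  (source Se1 imposes e)
#3 |J1  (C1 integral (e out))
#0 |TF1  (only one flow-in slot at J1)
#1 |J2  (TF1 one-in-one-out from 0)
#4 |I1  (only one flow-in slot at J2)

β0 stroke→TF1
β1 stroke→J2
β2 stroke→J1
β3 stroke→J1
β4 stroke→I1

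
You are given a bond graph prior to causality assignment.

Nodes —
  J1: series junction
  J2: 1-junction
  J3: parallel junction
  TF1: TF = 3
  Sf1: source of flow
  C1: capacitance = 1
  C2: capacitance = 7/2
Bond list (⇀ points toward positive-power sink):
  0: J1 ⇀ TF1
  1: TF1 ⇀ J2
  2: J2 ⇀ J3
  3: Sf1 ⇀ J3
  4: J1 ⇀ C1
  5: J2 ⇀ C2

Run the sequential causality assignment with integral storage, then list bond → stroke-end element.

bond 0 stroke at TF1
bond 1 stroke at J2
bond 2 stroke at J3
bond 3 stroke at Sf1
bond 4 stroke at J1
bond 5 stroke at J2

#3 →Sf1  (Sf1 (Sf) sets flow on bond)
#2 →J3  (J3: last free bond brings effort in)
#1 →J2  (J2: bond 2 brought flow, rest push out)
#5 →J2  (J2 flow already set via bond 2)
#0 →TF1  (TF TF1: opposite of bond 1)
#4 →J1  (J1: bond 0 brought flow, rest push out)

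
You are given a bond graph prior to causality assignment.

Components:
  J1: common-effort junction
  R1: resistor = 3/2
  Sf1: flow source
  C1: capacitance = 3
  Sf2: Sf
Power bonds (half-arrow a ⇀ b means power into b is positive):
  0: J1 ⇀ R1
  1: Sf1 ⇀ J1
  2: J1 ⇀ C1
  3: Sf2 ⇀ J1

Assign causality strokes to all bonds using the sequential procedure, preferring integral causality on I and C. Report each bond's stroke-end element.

#0 stroke at R1
#1 stroke at Sf1
#2 stroke at J1
#3 stroke at Sf2

b1 stroke→Sf1  (Sf1 (Sf) sets flow on bond)
b3 stroke→Sf2  (source Sf2 imposes f)
b2 stroke→J1  (prefer integral on C1)
b0 stroke→R1  (common-e at J1 fixed by 2)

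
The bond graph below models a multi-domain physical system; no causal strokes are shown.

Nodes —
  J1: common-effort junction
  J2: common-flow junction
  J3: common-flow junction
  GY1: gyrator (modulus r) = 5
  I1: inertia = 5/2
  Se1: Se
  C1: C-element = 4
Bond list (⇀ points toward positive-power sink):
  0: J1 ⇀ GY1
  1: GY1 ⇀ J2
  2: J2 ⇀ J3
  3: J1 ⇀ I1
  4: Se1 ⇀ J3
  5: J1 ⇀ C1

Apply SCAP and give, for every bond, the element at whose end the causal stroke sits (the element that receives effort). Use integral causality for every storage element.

#4 |J3  (Se1 (Se) sets effort on bond)
#2 |J2  (J3 needs exactly one f-in)
#1 |GY1  (J2 needs exactly one f-in)
#0 |GY1  (GY1: gyrator matches bond 1)
#3 |I1  (prefer integral on I1)
#5 |J1  (J1 needs exactly one e-in)

β0 →GY1
β1 →GY1
β2 →J2
β3 →I1
β4 →J3
β5 →J1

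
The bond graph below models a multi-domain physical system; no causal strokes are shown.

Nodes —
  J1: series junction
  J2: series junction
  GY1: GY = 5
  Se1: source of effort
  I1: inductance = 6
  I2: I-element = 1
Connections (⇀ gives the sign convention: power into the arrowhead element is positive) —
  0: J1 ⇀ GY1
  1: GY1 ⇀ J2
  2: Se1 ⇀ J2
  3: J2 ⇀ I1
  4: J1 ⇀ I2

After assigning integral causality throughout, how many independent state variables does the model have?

2  (I1, I2 all integral)

β2 stroke at J2  (source Se1 imposes e)
β3 stroke at I1  (I1 integral (f out))
β1 stroke at J2  (J2 flow already set via bond 3)
β0 stroke at J1  (through GY1, causality inverts; strokes same side of GY1)
β4 stroke at I2  (J1 needs exactly one f-in)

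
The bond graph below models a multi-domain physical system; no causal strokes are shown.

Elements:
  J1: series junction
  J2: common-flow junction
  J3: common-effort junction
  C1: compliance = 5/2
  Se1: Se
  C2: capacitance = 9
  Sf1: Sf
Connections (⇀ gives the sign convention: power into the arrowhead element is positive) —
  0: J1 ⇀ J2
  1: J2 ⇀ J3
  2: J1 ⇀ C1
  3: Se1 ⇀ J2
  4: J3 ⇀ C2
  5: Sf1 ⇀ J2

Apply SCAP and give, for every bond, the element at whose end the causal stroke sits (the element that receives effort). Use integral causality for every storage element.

bond 0 stroke at J2
bond 1 stroke at J2
bond 2 stroke at J1
bond 3 stroke at J2
bond 4 stroke at J3
bond 5 stroke at Sf1

#3 stroke→J2  (Se1: effort source, stroke at far end)
#5 stroke→Sf1  (Sf1 (Sf) sets flow on bond)
#0 stroke→J2  (J2: bond 5 brought flow, rest push out)
#1 stroke→J2  (J2 flow already set via bond 5)
#4 stroke→J3  (J3 needs exactly one e-in)
#2 stroke→J1  (common-f at J1 fixed by 0)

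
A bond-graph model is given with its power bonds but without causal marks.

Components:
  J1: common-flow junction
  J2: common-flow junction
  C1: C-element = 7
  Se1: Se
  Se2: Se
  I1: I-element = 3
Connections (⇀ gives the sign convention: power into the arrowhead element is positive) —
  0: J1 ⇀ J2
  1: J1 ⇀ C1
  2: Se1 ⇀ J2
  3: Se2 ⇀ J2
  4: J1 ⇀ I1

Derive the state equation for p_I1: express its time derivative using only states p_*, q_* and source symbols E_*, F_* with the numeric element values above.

β2 |J2  (Se1 (Se) sets effort on bond)
β3 |J2  (Se2 (Se) sets effort on bond)
β0 |J1  (only one flow-in slot at J2)
β1 |J1  (C1 integral (e out))
β4 |I1  (only one flow-in slot at J1)

dp_I1/dt = E_Se1 + E_Se2 - q_C1/7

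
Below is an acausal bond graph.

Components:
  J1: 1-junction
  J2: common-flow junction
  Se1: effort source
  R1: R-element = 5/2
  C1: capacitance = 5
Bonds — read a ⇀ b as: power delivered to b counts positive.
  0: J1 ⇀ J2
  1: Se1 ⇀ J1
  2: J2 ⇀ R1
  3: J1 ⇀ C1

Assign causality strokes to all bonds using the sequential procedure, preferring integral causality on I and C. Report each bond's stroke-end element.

bond 0 |J2
bond 1 |J1
bond 2 |R1
bond 3 |J1

#1 stroke→J1  (Se1: effort source, stroke at far end)
#3 stroke→J1  (prefer integral on C1)
#0 stroke→J2  (J1: last free bond brings flow in)
#2 stroke→R1  (closing 1-jn rule on J2)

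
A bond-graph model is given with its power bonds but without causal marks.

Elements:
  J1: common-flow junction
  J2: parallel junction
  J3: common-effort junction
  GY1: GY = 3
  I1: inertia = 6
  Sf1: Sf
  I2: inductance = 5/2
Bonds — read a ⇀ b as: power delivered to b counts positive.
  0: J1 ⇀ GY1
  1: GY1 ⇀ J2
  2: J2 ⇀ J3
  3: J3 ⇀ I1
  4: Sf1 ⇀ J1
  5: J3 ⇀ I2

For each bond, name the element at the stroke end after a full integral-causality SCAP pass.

β4 stroke→Sf1  (Sf1 (Sf) sets flow on bond)
β0 stroke→J1  (common-f at J1 fixed by 4)
β1 stroke→J2  (GY1: gyrator matches bond 0)
β2 stroke→J3  (J2: bond 1 brought effort, rest push out)
β3 stroke→I1  (J3 effort already set via bond 2)
β5 stroke→I2  (common-e at J3 fixed by 2)

b0 →J1
b1 →J2
b2 →J3
b3 →I1
b4 →Sf1
b5 →I2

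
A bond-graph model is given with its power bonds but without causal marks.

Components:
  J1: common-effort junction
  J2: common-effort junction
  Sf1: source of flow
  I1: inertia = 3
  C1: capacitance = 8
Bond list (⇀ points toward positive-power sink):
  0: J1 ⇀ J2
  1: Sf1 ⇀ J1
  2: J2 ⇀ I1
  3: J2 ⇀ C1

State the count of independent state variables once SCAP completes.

2  (C1, I1 all integral)

bond 1 →Sf1  (Sf1 (Sf) sets flow on bond)
bond 0 →J1  (only one effort-in slot at J1)
bond 2 →I1  (prefer integral on I1)
bond 3 →J2  (J2 needs exactly one e-in)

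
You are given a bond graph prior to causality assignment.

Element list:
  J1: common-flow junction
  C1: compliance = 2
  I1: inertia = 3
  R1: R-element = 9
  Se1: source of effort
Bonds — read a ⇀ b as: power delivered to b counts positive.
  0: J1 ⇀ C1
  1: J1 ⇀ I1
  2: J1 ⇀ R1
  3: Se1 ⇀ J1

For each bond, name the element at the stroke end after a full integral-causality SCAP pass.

β0 stroke at J1
β1 stroke at I1
β2 stroke at J1
β3 stroke at J1

bond 3 stroke at J1  (Se1 fixes effort; stroke away)
bond 0 stroke at J1  (C1: C, integral causality)
bond 1 stroke at I1  (I1: I, integral causality)
bond 2 stroke at J1  (1-jn J1 has f-setter on 1)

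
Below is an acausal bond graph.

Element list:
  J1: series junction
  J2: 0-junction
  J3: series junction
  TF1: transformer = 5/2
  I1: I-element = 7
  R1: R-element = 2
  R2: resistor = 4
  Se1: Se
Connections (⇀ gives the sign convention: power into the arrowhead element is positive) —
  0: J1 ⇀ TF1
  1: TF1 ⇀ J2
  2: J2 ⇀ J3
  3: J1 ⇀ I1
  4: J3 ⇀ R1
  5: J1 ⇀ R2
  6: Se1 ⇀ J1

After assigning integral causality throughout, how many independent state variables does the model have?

1  (I1 all integral)

#6 stroke at J1  (Se1 (Se) sets effort on bond)
#3 stroke at I1  (I1 outputs flow p/I1)
#0 stroke at J1  (common-f at J1 fixed by 3)
#5 stroke at J1  (J1 flow already set via bond 3)
#1 stroke at TF1  (through TF1, causality passes straight; one stroke at TF1)
#2 stroke at J2  (closing 0-jn rule on J2)
#4 stroke at J3  (common-f at J3 fixed by 2)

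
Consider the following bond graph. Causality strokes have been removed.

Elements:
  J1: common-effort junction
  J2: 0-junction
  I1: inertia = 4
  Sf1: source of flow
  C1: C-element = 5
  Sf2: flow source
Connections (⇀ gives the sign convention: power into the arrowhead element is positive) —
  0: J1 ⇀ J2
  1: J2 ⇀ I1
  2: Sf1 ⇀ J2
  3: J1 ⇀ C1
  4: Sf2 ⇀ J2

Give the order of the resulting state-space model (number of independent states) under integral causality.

2  (C1, I1 all integral)

b2 stroke→Sf1  (Sf1 fixes flow; stroke at Sf1)
b4 stroke→Sf2  (Sf2 fixes flow; stroke at Sf2)
b1 stroke→I1  (I1: I, integral causality)
b0 stroke→J2  (J2: last free bond brings effort in)
b3 stroke→J1  (only one effort-in slot at J1)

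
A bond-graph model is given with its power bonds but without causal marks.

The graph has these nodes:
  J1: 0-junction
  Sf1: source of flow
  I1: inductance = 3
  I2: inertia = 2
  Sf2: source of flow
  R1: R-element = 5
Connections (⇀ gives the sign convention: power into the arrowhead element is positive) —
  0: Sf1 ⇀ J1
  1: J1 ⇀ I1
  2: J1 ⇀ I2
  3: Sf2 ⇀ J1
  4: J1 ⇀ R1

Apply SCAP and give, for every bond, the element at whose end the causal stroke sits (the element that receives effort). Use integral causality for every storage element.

β0 stroke at Sf1
β1 stroke at I1
β2 stroke at I2
β3 stroke at Sf2
β4 stroke at J1

β0 stroke→Sf1  (Sf1 fixes flow; stroke at Sf1)
β3 stroke→Sf2  (source Sf2 imposes f)
β1 stroke→I1  (I1 integral (f out))
β2 stroke→I2  (prefer integral on I2)
β4 stroke→J1  (closing 0-jn rule on J1)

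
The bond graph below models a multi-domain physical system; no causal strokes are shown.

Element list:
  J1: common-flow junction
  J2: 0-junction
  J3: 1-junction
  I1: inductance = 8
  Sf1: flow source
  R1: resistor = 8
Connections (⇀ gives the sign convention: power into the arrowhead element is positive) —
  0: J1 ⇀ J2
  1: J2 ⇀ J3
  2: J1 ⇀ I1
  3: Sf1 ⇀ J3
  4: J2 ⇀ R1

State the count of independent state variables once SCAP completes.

1  (I1 all integral)

β3 stroke at Sf1  (Sf1: flow source, stroke at near end)
β1 stroke at J3  (J3 flow already set via bond 3)
β2 stroke at I1  (I1 outputs flow p/I1)
β0 stroke at J1  (common-f at J1 fixed by 2)
β4 stroke at J2  (J2: last free bond brings effort in)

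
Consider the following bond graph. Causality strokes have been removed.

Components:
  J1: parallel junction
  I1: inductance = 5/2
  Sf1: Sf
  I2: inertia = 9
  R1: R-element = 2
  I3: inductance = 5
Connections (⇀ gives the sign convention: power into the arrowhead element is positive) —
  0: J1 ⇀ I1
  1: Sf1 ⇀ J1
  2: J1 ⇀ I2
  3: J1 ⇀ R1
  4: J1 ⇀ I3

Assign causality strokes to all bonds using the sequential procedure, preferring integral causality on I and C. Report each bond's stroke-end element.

bond 1 |Sf1  (Sf1 fixes flow; stroke at Sf1)
bond 0 |I1  (I1 integral (f out))
bond 2 |I2  (I2 outputs flow p/I2)
bond 4 |I3  (prefer integral on I3)
bond 3 |J1  (J1: last free bond brings effort in)

#0 stroke at I1
#1 stroke at Sf1
#2 stroke at I2
#3 stroke at J1
#4 stroke at I3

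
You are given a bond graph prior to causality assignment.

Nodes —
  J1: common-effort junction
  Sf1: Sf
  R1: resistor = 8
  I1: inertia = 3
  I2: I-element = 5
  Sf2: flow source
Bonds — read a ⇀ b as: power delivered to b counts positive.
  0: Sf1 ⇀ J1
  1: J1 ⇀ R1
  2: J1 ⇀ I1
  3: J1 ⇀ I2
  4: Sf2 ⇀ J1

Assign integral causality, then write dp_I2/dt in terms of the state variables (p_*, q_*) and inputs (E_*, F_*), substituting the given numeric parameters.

dp_I2/dt = 8*F_Sf1 + 8*F_Sf2 - 8*p_I1/3 - 8*p_I2/5

bond 0 stroke at Sf1  (Sf1: flow source, stroke at near end)
bond 4 stroke at Sf2  (Sf2 (Sf) sets flow on bond)
bond 2 stroke at I1  (I1 integral (f out))
bond 3 stroke at I2  (I2: I, integral causality)
bond 1 stroke at J1  (closing 0-jn rule on J1)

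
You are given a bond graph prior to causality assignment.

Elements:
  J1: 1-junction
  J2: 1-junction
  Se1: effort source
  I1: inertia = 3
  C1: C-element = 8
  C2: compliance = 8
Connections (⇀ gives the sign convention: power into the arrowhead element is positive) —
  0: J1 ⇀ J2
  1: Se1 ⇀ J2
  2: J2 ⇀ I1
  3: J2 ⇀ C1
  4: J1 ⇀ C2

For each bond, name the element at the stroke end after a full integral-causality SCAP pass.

#0 stroke at J2
#1 stroke at J2
#2 stroke at I1
#3 stroke at J2
#4 stroke at J1

#1 |J2  (Se1 (Se) sets effort on bond)
#2 |I1  (prefer integral on I1)
#0 |J2  (common-f at J2 fixed by 2)
#3 |J2  (common-f at J2 fixed by 2)
#4 |J1  (J1: bond 0 brought flow, rest push out)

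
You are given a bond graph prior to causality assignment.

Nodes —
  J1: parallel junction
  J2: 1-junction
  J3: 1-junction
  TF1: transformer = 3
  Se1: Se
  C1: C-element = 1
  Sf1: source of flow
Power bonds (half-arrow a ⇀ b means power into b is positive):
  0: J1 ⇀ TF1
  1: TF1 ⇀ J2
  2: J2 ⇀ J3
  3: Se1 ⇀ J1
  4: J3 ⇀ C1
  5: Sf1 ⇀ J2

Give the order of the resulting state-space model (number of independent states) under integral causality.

#3 stroke at J1  (Se1 fixes effort; stroke away)
#5 stroke at Sf1  (Sf1 (Sf) sets flow on bond)
#0 stroke at TF1  (common-e at J1 fixed by 3)
#1 stroke at J2  (J2 flow already set via bond 5)
#2 stroke at J2  (J2 flow already set via bond 5)
#4 stroke at J3  (1-jn J3 has f-setter on 2)

1  (C1 all integral)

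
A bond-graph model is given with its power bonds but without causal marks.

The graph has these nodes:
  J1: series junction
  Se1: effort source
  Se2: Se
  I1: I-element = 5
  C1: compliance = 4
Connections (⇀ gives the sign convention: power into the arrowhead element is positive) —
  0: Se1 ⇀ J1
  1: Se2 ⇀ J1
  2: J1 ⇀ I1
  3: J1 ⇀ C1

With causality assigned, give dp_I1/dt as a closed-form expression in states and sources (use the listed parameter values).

dp_I1/dt = E_Se1 + E_Se2 - q_C1/4

#0 stroke at J1  (Se1 fixes effort; stroke away)
#1 stroke at J1  (Se2: effort source, stroke at far end)
#2 stroke at I1  (I1 integral (f out))
#3 stroke at J1  (J1: bond 2 brought flow, rest push out)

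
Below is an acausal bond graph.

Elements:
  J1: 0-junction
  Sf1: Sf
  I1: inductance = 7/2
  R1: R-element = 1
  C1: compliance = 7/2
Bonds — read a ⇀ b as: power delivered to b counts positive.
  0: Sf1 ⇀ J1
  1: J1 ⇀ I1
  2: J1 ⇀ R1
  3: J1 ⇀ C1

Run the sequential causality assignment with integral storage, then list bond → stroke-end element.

bond 0 →Sf1
bond 1 →I1
bond 2 →R1
bond 3 →J1

b0 stroke→Sf1  (Sf1 fixes flow; stroke at Sf1)
b1 stroke→I1  (prefer integral on I1)
b3 stroke→J1  (C1: C, integral causality)
b2 stroke→R1  (J1: bond 3 brought effort, rest push out)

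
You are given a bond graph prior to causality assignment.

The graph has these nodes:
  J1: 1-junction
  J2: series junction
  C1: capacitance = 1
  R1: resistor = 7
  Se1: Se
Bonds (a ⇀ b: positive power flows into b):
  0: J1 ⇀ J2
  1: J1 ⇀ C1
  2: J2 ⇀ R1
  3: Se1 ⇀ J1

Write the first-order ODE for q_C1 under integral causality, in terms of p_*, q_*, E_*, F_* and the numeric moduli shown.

dq_C1/dt = E_Se1/7 - q_C1/7

bond 3 |J1  (Se1 fixes effort; stroke away)
bond 1 |J1  (C1 outputs effort q/C1)
bond 0 |J2  (J1: last free bond brings flow in)
bond 2 |R1  (J2 needs exactly one f-in)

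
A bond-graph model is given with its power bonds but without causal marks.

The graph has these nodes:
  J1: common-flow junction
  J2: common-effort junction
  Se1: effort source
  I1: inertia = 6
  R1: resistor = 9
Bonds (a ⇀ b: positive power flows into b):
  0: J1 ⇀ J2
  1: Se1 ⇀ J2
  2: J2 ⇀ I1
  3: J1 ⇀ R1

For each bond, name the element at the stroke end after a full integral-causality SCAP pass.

β0 stroke at J1
β1 stroke at J2
β2 stroke at I1
β3 stroke at R1

#1 stroke→J2  (Se1 fixes effort; stroke away)
#0 stroke→J1  (0-jn J2 has e-setter on 1)
#2 stroke→I1  (0-jn J2 has e-setter on 1)
#3 stroke→R1  (J1: last free bond brings flow in)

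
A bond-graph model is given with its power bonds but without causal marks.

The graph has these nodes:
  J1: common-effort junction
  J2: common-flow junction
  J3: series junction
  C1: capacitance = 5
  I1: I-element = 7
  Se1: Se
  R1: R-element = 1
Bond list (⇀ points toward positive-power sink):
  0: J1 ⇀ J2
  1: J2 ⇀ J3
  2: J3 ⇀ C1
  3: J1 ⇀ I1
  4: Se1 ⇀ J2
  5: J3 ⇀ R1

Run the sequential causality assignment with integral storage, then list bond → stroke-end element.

β4 |J2  (Se1 (Se) sets effort on bond)
β2 |J3  (C1 integral (e out))
β3 |I1  (I1 integral (f out))
β0 |J1  (J1: last free bond brings effort in)
β1 |J2  (1-jn J2 has f-setter on 0)
β5 |J3  (J3 flow already set via bond 1)

bond 0 stroke at J1
bond 1 stroke at J2
bond 2 stroke at J3
bond 3 stroke at I1
bond 4 stroke at J2
bond 5 stroke at J3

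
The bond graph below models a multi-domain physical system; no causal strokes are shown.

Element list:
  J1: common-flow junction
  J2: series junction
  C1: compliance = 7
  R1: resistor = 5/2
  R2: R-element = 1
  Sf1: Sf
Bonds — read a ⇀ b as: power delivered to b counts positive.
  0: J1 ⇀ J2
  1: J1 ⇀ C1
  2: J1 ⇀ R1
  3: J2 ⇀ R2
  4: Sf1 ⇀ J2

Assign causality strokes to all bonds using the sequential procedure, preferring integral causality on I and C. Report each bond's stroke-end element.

b4 |Sf1  (Sf1 (Sf) sets flow on bond)
b0 |J2  (J2 flow already set via bond 4)
b3 |J2  (1-jn J2 has f-setter on 4)
b1 |J1  (common-f at J1 fixed by 0)
b2 |J1  (1-jn J1 has f-setter on 0)

β0 stroke at J2
β1 stroke at J1
β2 stroke at J1
β3 stroke at J2
β4 stroke at Sf1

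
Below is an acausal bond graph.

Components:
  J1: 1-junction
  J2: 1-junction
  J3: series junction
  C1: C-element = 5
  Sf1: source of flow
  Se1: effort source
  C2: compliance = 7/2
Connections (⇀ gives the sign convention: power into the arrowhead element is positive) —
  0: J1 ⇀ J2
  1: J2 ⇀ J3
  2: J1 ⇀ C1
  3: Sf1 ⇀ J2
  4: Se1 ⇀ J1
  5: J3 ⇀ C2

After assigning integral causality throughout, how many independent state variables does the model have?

2  (C1, C2 all integral)

bond 3 →Sf1  (Sf1 (Sf) sets flow on bond)
bond 4 →J1  (source Se1 imposes e)
bond 0 →J2  (common-f at J2 fixed by 3)
bond 1 →J2  (common-f at J2 fixed by 3)
bond 5 →J3  (J3: bond 1 brought flow, rest push out)
bond 2 →J1  (J1 flow already set via bond 0)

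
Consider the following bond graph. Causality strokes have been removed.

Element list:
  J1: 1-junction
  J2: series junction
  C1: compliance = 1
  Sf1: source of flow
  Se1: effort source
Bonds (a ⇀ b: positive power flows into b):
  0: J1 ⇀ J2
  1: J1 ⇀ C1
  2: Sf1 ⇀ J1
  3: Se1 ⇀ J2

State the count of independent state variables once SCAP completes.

bond 2 |Sf1  (Sf1 (Sf) sets flow on bond)
bond 3 |J2  (Se1: effort source, stroke at far end)
bond 0 |J1  (common-f at J1 fixed by 2)
bond 1 |J1  (1-jn J1 has f-setter on 2)

1  (C1 all integral)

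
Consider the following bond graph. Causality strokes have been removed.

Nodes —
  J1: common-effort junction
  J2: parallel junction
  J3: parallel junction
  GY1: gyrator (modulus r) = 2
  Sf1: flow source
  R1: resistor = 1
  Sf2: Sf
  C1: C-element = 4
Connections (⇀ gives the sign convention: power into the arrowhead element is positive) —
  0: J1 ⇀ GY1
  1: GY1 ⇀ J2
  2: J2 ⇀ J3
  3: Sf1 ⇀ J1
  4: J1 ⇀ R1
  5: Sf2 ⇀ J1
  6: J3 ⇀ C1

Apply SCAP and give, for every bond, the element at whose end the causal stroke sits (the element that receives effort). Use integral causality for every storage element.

b0 stroke→GY1
b1 stroke→GY1
b2 stroke→J2
b3 stroke→Sf1
b4 stroke→J1
b5 stroke→Sf2
b6 stroke→J3

b3 stroke→Sf1  (Sf1 fixes flow; stroke at Sf1)
b5 stroke→Sf2  (Sf2 fixes flow; stroke at Sf2)
b6 stroke→J3  (prefer integral on C1)
b2 stroke→J2  (0-jn J3 has e-setter on 6)
b1 stroke→GY1  (common-e at J2 fixed by 2)
b0 stroke→GY1  (through GY1, causality inverts; strokes same side of GY1)
b4 stroke→J1  (closing 0-jn rule on J1)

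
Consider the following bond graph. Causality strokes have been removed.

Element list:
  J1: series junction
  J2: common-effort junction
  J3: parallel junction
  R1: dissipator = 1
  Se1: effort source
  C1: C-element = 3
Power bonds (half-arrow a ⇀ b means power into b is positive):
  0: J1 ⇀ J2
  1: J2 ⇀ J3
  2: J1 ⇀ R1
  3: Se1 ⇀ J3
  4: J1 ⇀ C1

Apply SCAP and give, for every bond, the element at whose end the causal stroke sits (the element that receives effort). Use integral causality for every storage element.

b0 |J1
b1 |J2
b2 |R1
b3 |J3
b4 |J1

β3 stroke at J3  (Se1: effort source, stroke at far end)
β1 stroke at J2  (J3 effort already set via bond 3)
β0 stroke at J1  (common-e at J2 fixed by 1)
β4 stroke at J1  (C1 integral (e out))
β2 stroke at R1  (closing 1-jn rule on J1)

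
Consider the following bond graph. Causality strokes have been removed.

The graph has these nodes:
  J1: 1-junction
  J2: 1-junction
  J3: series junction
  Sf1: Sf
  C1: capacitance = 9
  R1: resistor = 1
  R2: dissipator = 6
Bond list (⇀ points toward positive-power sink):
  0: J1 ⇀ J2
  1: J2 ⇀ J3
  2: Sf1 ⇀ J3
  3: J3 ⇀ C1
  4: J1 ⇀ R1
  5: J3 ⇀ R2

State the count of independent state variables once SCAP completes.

1  (C1 all integral)

#2 →Sf1  (Sf1 (Sf) sets flow on bond)
#1 →J3  (J3: bond 2 brought flow, rest push out)
#3 →J3  (1-jn J3 has f-setter on 2)
#5 →J3  (J3 flow already set via bond 2)
#0 →J2  (J2: bond 1 brought flow, rest push out)
#4 →J1  (J1: bond 0 brought flow, rest push out)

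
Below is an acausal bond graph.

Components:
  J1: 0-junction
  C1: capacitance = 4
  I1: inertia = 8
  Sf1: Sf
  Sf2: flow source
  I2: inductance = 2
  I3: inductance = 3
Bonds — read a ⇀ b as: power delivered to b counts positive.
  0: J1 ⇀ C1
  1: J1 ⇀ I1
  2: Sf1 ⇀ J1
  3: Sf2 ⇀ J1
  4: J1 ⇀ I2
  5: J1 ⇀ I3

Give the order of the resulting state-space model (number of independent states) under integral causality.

#2 stroke→Sf1  (Sf1: flow source, stroke at near end)
#3 stroke→Sf2  (Sf2: flow source, stroke at near end)
#0 stroke→J1  (C1 outputs effort q/C1)
#1 stroke→I1  (J1: bond 0 brought effort, rest push out)
#4 stroke→I2  (0-jn J1 has e-setter on 0)
#5 stroke→I3  (common-e at J1 fixed by 0)

4  (C1, I1, I2, I3 all integral)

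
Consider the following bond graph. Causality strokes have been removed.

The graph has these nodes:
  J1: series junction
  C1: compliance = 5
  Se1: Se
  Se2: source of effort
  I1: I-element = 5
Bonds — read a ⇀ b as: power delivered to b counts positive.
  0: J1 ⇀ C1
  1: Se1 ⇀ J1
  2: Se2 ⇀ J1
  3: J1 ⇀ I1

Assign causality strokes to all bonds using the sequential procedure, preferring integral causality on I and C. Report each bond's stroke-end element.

b1 stroke→J1  (Se1: effort source, stroke at far end)
b2 stroke→J1  (Se2: effort source, stroke at far end)
b0 stroke→J1  (C1 outputs effort q/C1)
b3 stroke→I1  (only one flow-in slot at J1)

#0 stroke→J1
#1 stroke→J1
#2 stroke→J1
#3 stroke→I1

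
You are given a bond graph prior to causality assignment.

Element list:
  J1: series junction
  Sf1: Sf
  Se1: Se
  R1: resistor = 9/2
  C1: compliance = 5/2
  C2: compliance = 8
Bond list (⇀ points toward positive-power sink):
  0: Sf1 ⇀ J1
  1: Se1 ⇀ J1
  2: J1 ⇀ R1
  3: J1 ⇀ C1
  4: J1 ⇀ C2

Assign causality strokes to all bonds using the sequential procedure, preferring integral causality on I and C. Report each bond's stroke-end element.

#0 stroke→Sf1
#1 stroke→J1
#2 stroke→J1
#3 stroke→J1
#4 stroke→J1

#0 |Sf1  (Sf1 (Sf) sets flow on bond)
#1 |J1  (Se1 fixes effort; stroke away)
#2 |J1  (J1 flow already set via bond 0)
#3 |J1  (J1: bond 0 brought flow, rest push out)
#4 |J1  (J1 flow already set via bond 0)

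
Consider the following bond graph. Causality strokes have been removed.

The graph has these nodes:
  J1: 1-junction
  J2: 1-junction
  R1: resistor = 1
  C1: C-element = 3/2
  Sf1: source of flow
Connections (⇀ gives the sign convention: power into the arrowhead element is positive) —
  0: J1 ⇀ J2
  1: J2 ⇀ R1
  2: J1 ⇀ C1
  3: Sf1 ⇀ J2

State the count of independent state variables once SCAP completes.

b3 stroke at Sf1  (Sf1 fixes flow; stroke at Sf1)
b0 stroke at J2  (common-f at J2 fixed by 3)
b1 stroke at J2  (J2 flow already set via bond 3)
b2 stroke at J1  (1-jn J1 has f-setter on 0)

1  (C1 all integral)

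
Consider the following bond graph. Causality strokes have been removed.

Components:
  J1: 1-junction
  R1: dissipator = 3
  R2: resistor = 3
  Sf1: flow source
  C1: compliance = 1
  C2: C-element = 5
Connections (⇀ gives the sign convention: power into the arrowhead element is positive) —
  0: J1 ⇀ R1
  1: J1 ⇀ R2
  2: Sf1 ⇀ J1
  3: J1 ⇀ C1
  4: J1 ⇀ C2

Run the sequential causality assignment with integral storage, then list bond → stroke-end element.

β0 |J1
β1 |J1
β2 |Sf1
β3 |J1
β4 |J1

bond 2 stroke→Sf1  (Sf1 fixes flow; stroke at Sf1)
bond 0 stroke→J1  (J1 flow already set via bond 2)
bond 1 stroke→J1  (1-jn J1 has f-setter on 2)
bond 3 stroke→J1  (common-f at J1 fixed by 2)
bond 4 stroke→J1  (common-f at J1 fixed by 2)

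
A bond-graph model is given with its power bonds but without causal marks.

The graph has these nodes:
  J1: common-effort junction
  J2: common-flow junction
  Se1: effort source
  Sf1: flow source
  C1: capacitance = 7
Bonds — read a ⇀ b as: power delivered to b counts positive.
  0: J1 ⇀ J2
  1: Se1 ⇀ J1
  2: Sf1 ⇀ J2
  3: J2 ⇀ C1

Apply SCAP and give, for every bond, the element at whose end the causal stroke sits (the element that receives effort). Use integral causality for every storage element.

β0 →J2
β1 →J1
β2 →Sf1
β3 →J2

#1 |J1  (Se1 fixes effort; stroke away)
#2 |Sf1  (Sf1 (Sf) sets flow on bond)
#0 |J2  (common-e at J1 fixed by 1)
#3 |J2  (J2 flow already set via bond 2)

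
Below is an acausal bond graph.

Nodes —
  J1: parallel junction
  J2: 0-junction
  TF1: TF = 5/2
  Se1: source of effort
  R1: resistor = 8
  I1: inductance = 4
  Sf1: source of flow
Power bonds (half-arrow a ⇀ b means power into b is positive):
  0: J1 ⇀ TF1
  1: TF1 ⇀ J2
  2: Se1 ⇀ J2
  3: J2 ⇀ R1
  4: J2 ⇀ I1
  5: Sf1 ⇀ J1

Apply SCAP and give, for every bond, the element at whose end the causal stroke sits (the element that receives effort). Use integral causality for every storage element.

β2 |J2  (source Se1 imposes e)
β5 |Sf1  (source Sf1 imposes f)
β0 |J1  (J1 needs exactly one e-in)
β1 |TF1  (common-e at J2 fixed by 2)
β3 |R1  (common-e at J2 fixed by 2)
β4 |I1  (J2: bond 2 brought effort, rest push out)

b0 stroke→J1
b1 stroke→TF1
b2 stroke→J2
b3 stroke→R1
b4 stroke→I1
b5 stroke→Sf1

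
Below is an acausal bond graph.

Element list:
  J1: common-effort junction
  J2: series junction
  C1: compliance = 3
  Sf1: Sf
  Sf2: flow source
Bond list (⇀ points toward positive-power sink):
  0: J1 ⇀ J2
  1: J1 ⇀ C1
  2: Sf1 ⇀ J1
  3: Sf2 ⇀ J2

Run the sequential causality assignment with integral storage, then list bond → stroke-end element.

bond 0 |J2
bond 1 |J1
bond 2 |Sf1
bond 3 |Sf2

bond 2 stroke at Sf1  (Sf1 fixes flow; stroke at Sf1)
bond 3 stroke at Sf2  (Sf2: flow source, stroke at near end)
bond 0 stroke at J2  (1-jn J2 has f-setter on 3)
bond 1 stroke at J1  (closing 0-jn rule on J1)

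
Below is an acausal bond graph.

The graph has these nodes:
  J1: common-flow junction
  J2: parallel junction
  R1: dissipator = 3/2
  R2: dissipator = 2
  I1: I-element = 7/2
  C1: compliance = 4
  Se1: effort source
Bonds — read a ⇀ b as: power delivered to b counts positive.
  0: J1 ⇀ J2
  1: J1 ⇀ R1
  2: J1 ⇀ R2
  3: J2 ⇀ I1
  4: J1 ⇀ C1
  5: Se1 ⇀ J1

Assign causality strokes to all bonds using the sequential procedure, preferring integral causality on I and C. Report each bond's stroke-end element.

#0 |J2
#1 |J1
#2 |J1
#3 |I1
#4 |J1
#5 |J1

b5 stroke at J1  (Se1: effort source, stroke at far end)
b3 stroke at I1  (I1 outputs flow p/I1)
b0 stroke at J2  (J2: last free bond brings effort in)
b1 stroke at J1  (1-jn J1 has f-setter on 0)
b2 stroke at J1  (J1 flow already set via bond 0)
b4 stroke at J1  (common-f at J1 fixed by 0)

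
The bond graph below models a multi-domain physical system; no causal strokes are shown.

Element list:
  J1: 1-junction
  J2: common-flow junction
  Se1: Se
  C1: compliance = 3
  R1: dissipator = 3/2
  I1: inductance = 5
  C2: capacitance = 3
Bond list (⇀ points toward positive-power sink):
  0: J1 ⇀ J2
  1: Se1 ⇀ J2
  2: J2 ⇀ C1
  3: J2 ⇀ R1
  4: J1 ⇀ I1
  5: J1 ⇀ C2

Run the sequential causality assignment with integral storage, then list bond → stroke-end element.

β0 stroke at J1
β1 stroke at J2
β2 stroke at J2
β3 stroke at J2
β4 stroke at I1
β5 stroke at J1

#1 stroke at J2  (Se1 fixes effort; stroke away)
#2 stroke at J2  (C1: C, integral causality)
#4 stroke at I1  (prefer integral on I1)
#0 stroke at J1  (J1 flow already set via bond 4)
#5 stroke at J1  (common-f at J1 fixed by 4)
#3 stroke at J2  (J2 flow already set via bond 0)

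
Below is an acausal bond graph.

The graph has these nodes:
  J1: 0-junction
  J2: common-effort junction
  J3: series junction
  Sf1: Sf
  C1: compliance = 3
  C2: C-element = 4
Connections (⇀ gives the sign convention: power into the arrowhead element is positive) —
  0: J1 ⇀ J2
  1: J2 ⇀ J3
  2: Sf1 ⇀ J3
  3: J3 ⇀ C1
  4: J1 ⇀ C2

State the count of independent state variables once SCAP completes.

2  (C1, C2 all integral)

b2 →Sf1  (Sf1: flow source, stroke at near end)
b1 →J3  (1-jn J3 has f-setter on 2)
b3 →J3  (J3 flow already set via bond 2)
b0 →J2  (J2 needs exactly one e-in)
b4 →J1  (closing 0-jn rule on J1)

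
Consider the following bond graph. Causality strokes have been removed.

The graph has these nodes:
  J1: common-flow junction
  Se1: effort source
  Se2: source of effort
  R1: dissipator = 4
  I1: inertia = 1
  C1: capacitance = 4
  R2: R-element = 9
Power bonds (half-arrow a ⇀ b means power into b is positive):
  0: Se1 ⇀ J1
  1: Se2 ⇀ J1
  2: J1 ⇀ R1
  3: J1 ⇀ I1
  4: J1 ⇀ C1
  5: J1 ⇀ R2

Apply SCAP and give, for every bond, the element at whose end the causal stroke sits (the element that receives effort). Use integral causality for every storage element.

b0 stroke at J1
b1 stroke at J1
b2 stroke at J1
b3 stroke at I1
b4 stroke at J1
b5 stroke at J1

b0 stroke at J1  (Se1: effort source, stroke at far end)
b1 stroke at J1  (Se2 fixes effort; stroke away)
b3 stroke at I1  (I1 outputs flow p/I1)
b2 stroke at J1  (common-f at J1 fixed by 3)
b4 stroke at J1  (J1: bond 3 brought flow, rest push out)
b5 stroke at J1  (J1: bond 3 brought flow, rest push out)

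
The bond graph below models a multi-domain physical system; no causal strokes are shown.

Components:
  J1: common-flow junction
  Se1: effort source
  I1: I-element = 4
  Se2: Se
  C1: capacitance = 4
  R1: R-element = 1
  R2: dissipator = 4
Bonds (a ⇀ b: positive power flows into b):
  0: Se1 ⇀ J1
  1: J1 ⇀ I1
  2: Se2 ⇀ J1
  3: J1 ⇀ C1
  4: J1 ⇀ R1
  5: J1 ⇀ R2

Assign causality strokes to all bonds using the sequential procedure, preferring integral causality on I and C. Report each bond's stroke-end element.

#0 stroke at J1  (Se1 (Se) sets effort on bond)
#2 stroke at J1  (source Se2 imposes e)
#1 stroke at I1  (I1 outputs flow p/I1)
#3 stroke at J1  (J1 flow already set via bond 1)
#4 stroke at J1  (1-jn J1 has f-setter on 1)
#5 stroke at J1  (J1 flow already set via bond 1)

β0 |J1
β1 |I1
β2 |J1
β3 |J1
β4 |J1
β5 |J1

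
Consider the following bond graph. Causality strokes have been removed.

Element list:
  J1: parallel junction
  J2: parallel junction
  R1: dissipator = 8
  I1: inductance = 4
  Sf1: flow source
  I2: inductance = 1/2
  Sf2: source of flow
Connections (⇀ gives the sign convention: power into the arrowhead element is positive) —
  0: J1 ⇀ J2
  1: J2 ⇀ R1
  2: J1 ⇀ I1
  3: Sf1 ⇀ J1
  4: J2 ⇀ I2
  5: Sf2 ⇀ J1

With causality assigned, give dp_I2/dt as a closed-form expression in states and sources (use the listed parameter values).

bond 3 stroke at Sf1  (Sf1: flow source, stroke at near end)
bond 5 stroke at Sf2  (Sf2: flow source, stroke at near end)
bond 2 stroke at I1  (I1 integral (f out))
bond 0 stroke at J1  (only one effort-in slot at J1)
bond 4 stroke at I2  (I2: I, integral causality)
bond 1 stroke at J2  (closing 0-jn rule on J2)

dp_I2/dt = 8*F_Sf1 + 8*F_Sf2 - 2*p_I1 - 16*p_I2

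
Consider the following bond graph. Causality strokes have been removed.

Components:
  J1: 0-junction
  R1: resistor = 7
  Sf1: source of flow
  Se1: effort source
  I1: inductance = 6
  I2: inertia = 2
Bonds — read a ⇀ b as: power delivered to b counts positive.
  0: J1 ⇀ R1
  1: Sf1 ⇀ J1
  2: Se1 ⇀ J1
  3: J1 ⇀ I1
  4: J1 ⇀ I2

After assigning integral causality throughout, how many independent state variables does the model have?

2  (I1, I2 all integral)

b1 stroke→Sf1  (source Sf1 imposes f)
b2 stroke→J1  (Se1: effort source, stroke at far end)
b0 stroke→R1  (J1: bond 2 brought effort, rest push out)
b3 stroke→I1  (J1: bond 2 brought effort, rest push out)
b4 stroke→I2  (J1 effort already set via bond 2)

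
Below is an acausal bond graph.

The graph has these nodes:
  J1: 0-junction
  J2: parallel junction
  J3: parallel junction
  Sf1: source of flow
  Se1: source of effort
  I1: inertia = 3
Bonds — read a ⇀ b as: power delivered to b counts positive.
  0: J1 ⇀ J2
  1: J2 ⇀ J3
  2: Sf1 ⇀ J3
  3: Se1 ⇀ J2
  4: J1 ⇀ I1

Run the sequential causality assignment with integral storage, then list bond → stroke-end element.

bond 0 →J1
bond 1 →J3
bond 2 →Sf1
bond 3 →J2
bond 4 →I1

β2 stroke at Sf1  (Sf1 fixes flow; stroke at Sf1)
β3 stroke at J2  (Se1: effort source, stroke at far end)
β0 stroke at J1  (0-jn J2 has e-setter on 3)
β1 stroke at J3  (0-jn J2 has e-setter on 3)
β4 stroke at I1  (0-jn J1 has e-setter on 0)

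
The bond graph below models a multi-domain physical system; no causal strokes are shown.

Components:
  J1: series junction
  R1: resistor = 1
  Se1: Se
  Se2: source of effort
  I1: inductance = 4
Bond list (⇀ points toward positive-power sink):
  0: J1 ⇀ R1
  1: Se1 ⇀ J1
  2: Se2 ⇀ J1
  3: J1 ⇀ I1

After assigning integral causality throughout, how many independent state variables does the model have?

1  (I1 all integral)

β1 stroke→J1  (Se1 fixes effort; stroke away)
β2 stroke→J1  (Se2: effort source, stroke at far end)
β3 stroke→I1  (I1: I, integral causality)
β0 stroke→J1  (common-f at J1 fixed by 3)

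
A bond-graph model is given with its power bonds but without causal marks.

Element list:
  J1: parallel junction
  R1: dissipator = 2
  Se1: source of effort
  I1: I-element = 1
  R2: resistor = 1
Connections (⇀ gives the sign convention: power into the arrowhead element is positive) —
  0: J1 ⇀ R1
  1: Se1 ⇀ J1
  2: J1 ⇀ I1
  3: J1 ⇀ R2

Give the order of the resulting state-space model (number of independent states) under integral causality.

β1 stroke→J1  (Se1: effort source, stroke at far end)
β0 stroke→R1  (J1 effort already set via bond 1)
β2 stroke→I1  (0-jn J1 has e-setter on 1)
β3 stroke→R2  (common-e at J1 fixed by 1)

1  (I1 all integral)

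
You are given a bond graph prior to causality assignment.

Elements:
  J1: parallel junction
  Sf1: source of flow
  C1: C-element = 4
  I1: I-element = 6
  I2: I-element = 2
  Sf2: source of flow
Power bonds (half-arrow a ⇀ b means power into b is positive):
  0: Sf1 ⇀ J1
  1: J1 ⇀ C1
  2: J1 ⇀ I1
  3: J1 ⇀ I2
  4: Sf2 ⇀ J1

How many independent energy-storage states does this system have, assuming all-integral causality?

b0 stroke at Sf1  (Sf1: flow source, stroke at near end)
b4 stroke at Sf2  (source Sf2 imposes f)
b1 stroke at J1  (C1 outputs effort q/C1)
b2 stroke at I1  (0-jn J1 has e-setter on 1)
b3 stroke at I2  (0-jn J1 has e-setter on 1)

3  (C1, I1, I2 all integral)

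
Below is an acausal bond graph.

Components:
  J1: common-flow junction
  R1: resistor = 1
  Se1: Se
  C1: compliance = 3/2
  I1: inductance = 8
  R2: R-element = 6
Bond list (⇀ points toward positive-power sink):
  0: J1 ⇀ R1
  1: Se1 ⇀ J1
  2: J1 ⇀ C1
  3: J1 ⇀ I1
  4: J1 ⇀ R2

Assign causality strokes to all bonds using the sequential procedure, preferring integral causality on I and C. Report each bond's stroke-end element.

bond 0 |J1
bond 1 |J1
bond 2 |J1
bond 3 |I1
bond 4 |J1

β1 stroke→J1  (Se1 (Se) sets effort on bond)
β2 stroke→J1  (prefer integral on C1)
β3 stroke→I1  (I1: I, integral causality)
β0 stroke→J1  (common-f at J1 fixed by 3)
β4 stroke→J1  (common-f at J1 fixed by 3)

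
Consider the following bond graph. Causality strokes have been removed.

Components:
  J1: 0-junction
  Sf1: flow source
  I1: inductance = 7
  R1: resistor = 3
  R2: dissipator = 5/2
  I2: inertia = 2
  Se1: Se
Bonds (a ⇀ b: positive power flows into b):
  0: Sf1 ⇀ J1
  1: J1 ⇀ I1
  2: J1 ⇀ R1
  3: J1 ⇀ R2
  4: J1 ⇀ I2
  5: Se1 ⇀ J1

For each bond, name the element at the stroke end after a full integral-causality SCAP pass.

β0 |Sf1
β1 |I1
β2 |R1
β3 |R2
β4 |I2
β5 |J1

bond 0 |Sf1  (Sf1 fixes flow; stroke at Sf1)
bond 5 |J1  (Se1 fixes effort; stroke away)
bond 1 |I1  (common-e at J1 fixed by 5)
bond 2 |R1  (J1: bond 5 brought effort, rest push out)
bond 3 |R2  (0-jn J1 has e-setter on 5)
bond 4 |I2  (0-jn J1 has e-setter on 5)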